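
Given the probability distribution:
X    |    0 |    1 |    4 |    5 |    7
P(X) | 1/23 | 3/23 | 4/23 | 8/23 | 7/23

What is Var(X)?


E[X] = 108/23
E[X²] = 610/23
Var(X) = E[X²] - (E[X])² = 610/23 - 11664/529 = 2366/529

Var(X) = 2366/529 ≈ 4.4726


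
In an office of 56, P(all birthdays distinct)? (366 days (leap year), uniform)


P(all different) = Π(366-i)/366 for i=0..55
= (366/366)×(365/366)×...×(311/366)
= 0.011818

P ≈ 0.0118 ≈ 1.18%


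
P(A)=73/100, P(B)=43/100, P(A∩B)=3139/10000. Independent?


P(A)×P(B) = 3139/10000
P(A∩B) = 3139/10000
Equal ✓ → Independent

Yes, independent


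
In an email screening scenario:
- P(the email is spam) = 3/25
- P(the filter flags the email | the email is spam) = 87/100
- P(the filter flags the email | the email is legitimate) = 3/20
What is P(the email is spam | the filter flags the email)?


Using Bayes' theorem:
P(A|B) = P(B|A)·P(A) / P(B)

P(the filter flags the email) = 87/100 × 3/25 + 3/20 × 22/25
= 261/2500 + 33/250 = 591/2500

P(the email is spam|the filter flags the email) = (261/2500) / (591/2500) = 87/197

P(the email is spam|the filter flags the email) = 87/197 ≈ 44.16%


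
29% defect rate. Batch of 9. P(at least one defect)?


P(all good) = (71/100)^9 = 45848500718449031/1000000000000000000
P(≥1 defect) = 954151499281550969/1000000000000000000

P = 954151499281550969/1000000000000000000 ≈ 95.42%


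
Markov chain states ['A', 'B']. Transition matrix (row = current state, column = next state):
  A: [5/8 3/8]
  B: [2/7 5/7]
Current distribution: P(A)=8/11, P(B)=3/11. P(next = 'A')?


P(next=A) = Σᵢ P(now=i)×P(i→A)
= 8/11×5/8 + 3/11×2/7
= 5/11 + 6/77 = 41/77

P = 41/77 ≈ 0.5325


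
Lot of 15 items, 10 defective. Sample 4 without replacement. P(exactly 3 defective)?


Hypergeometric: C(10,3)×C(5,1)/C(15,4)
= 120×5/1365 = 40/91

P(X=3) = 40/91 ≈ 43.96%


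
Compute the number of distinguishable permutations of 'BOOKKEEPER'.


Letters: 10, freq: {'B': 1, 'O': 2, 'K': 2, 'E': 3, 'P': 1, 'R': 1}
10!/(1!×2!×2!×3!×1!×1!) = 3628800/24 = 151200

151200


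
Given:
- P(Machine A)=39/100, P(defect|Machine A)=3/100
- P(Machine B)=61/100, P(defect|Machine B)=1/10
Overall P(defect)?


P(B) = Σ P(B|Aᵢ)×P(Aᵢ)
  3/100×39/100 = 117/10000
  1/10×61/100 = 61/1000
Sum = 727/10000

P(defect) = 727/10000 ≈ 7.27%


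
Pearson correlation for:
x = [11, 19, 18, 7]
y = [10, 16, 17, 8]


n=4, Σx=55, Σy=51, Σxy=776, Σx²=855, Σy²=709
r = (4×776 - 55×51)/√((4×855 - 55²)(4×709 - 51²))
= 299/√(395×235) = 299/√92825 ≈ 299/304.6720 ≈ 0.9814

r ≈ 0.9814


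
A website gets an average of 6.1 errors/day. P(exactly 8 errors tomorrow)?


Poisson(λ=6.1): P(X=8) = e^(-λ)×λ^k/k!
= e^(-6.1) × 6.1^8 / 8!
≈ 0.002242867719 × 1917073.12997 / 40320 ≈ 0.106640

P(X=8) ≈ 0.106640 ≈ 10.66%


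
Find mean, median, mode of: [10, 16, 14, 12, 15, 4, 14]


Sorted: [4, 10, 12, 14, 14, 15, 16]
Mean = 85/7
Median = 14
Freq: {10: 1, 16: 1, 14: 2, 12: 1, 15: 1, 4: 1}
Mode: [14]

Mean=85/7, Median=14, Mode=14


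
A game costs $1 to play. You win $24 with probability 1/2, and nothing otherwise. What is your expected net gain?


E[gain] = (24-1)×1/2 + (-1)×1/2
= 23/2 - 1/2 = 11

Expected net gain = $11 ≈ $11.00


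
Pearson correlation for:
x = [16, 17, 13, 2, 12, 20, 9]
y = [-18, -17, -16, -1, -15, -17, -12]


n=7, Σx=89, Σy=-96, Σxy=-1415, Σx²=1343, Σy²=1528
r = (7×(-1415) - 89×(-96))/√((7×1343 - 89²)(7×1528 - (-96)²))
= -1361/√(1480×1480) = -1361/√2190400 ≈ -1361/1480.0000 ≈ -0.9196

r ≈ -0.9196


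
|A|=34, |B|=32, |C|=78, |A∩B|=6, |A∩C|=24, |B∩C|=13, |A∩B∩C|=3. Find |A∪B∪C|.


|A∪B∪C| = 34+32+78-6-24-13+3 = 104

|A∪B∪C| = 104


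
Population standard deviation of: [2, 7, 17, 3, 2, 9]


Mean = 40/6 = 20/3
  (2-20/3)²=196/9
  (7-20/3)²=1/9
  (17-20/3)²=961/9
  (3-20/3)²=121/9
  (2-20/3)²=196/9
  (9-20/3)²=49/9
Σ(x-μ)² = 508/3
σ² = (508/3)/6 = 254/9

σ = √(254/9) ≈ 5.3125


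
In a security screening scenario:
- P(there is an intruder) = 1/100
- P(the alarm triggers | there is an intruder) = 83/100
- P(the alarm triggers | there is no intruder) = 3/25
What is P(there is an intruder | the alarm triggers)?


Using Bayes' theorem:
P(A|B) = P(B|A)·P(A) / P(B)

P(the alarm triggers) = 83/100 × 1/100 + 3/25 × 99/100
= 83/10000 + 297/2500 = 1271/10000

P(there is an intruder|the alarm triggers) = (83/10000) / (1271/10000) = 83/1271

P(there is an intruder|the alarm triggers) = 83/1271 ≈ 6.53%


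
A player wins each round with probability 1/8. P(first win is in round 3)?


Geometric: P(X=3) = (1-p)^(k-1)×p = (7/8)^2×1/8 = 49/512

P(X=3) = 49/512 ≈ 9.57%


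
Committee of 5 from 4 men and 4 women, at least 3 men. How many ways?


Count by #men:
  3M,2W: C(4,3)×C(4,2)=24
  4M,1W: C(4,4)×C(4,1)=4
Total = 28

28


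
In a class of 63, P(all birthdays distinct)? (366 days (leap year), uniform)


P(all different) = Π(366-i)/366 for i=0..62
= (366/366)×(365/366)×...×(304/366)
= 0.003452

P ≈ 0.0035 ≈ 0.35%


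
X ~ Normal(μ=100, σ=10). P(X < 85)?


z = (85-100)/10 = -1.5
P(Z < -1.5) = 0.0668

P(X < 85) ≈ 0.0668


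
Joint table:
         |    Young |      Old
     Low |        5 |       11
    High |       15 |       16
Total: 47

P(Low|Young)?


P(Low|Young) = 5/(5+15) = 5/20 = 1/4

P = 1/4 ≈ 25.00%


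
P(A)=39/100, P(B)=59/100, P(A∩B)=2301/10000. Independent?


P(A)×P(B) = 2301/10000
P(A∩B) = 2301/10000
Equal ✓ → Independent

Yes, independent


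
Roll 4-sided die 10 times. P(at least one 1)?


P(no 1)^10 = (3/4)^10 = 59049/1048576
P(≥1) = 1 - 59049/1048576 = 989527/1048576

P = 989527/1048576 ≈ 94.37%


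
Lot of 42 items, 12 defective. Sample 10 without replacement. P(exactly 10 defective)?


Hypergeometric: C(12,10)×C(30,0)/C(42,10)
= 66×1/1471442973 = 2/44589181

P(X=10) = 2/44589181 ≈ 0.00%


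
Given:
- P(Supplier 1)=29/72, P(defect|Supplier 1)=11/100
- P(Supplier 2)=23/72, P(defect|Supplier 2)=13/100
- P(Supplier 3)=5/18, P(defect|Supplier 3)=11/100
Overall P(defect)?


P(B) = Σ P(B|Aᵢ)×P(Aᵢ)
  11/100×29/72 = 319/7200
  13/100×23/72 = 299/7200
  11/100×5/18 = 11/360
Sum = 419/3600

P(defect) = 419/3600 ≈ 11.64%


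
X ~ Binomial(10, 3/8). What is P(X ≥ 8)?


P(X ≥ 8) = Σ P(X=i) for i=8..10
P(X=8) = 7381125/1073741824
P(X=9) = 492075/536870912
P(X=10) = 59049/1073741824
Sum = 2106081/268435456

P(X ≥ 8) = 2106081/268435456 ≈ 0.78%


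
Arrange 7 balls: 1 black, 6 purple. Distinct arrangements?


7!/(1!×6!) = 7

7


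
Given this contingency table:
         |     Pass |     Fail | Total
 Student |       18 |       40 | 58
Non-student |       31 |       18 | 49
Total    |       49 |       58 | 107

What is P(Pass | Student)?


P(Pass | Student) = 18/(18+40) = 18/58 = 9/29

P(Pass|Student) = 9/29 ≈ 31.03%


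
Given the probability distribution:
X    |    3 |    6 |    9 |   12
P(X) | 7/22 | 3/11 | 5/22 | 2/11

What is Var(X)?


E[X] = 75/11
E[X²] = 630/11
Var(X) = E[X²] - (E[X])² = 630/11 - 5625/121 = 1305/121

Var(X) = 1305/121 ≈ 10.7851


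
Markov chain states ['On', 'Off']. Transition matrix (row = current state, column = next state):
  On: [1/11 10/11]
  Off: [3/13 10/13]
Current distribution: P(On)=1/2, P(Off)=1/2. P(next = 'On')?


P(next=On) = Σᵢ P(now=i)×P(i→On)
= 1/2×1/11 + 1/2×3/13
= 1/22 + 3/26 = 23/143

P = 23/143 ≈ 0.1608


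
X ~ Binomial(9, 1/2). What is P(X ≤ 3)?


P(X ≤ 3) = Σ P(X=i) for i=0..3
P(X=0) = 1/512
P(X=1) = 9/512
P(X=2) = 9/128
P(X=3) = 21/128
Sum = 65/256

P(X ≤ 3) = 65/256 ≈ 25.39%


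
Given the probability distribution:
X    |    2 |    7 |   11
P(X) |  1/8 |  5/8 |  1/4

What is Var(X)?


E[X] = 59/8
E[X²] = 491/8
Var(X) = E[X²] - (E[X])² = 491/8 - 3481/64 = 447/64

Var(X) = 447/64 ≈ 6.9844


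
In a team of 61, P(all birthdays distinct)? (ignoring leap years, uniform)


P(all different) = Π(365-i)/365 for i=0..60
= (365/365)×(364/365)×...×(305/365)
= 0.004911

P ≈ 0.0049 ≈ 0.49%


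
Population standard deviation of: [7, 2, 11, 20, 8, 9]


Mean = 57/6 = 19/2
  (7-19/2)²=25/4
  (2-19/2)²=225/4
  (11-19/2)²=9/4
  (20-19/2)²=441/4
  (8-19/2)²=9/4
  (9-19/2)²=1/4
Σ(x-μ)² = 355/2
σ² = (355/2)/6 = 355/12

σ = √(355/12) ≈ 5.4391


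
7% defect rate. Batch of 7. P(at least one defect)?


P(all good) = (93/100)^7 = 60170087060757/100000000000000
P(≥1 defect) = 39829912939243/100000000000000

P = 39829912939243/100000000000000 ≈ 39.83%


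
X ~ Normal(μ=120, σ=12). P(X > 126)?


z = (126-120)/12 = 0.5
P(X > 126) = 1 - P(Z ≤ 0.5) = 1 - 0.6915 = 0.3085

P(X > 126) ≈ 0.3085


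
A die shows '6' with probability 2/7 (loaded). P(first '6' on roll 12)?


Geometric: P(X=12) = (1-p)^(k-1)×p = (5/7)^11×2/7 = 97656250/13841287201

P(X=12) = 97656250/13841287201 ≈ 0.71%


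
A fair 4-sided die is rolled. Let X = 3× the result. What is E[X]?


E[die] = (1+4)/2 = 5/2
E[X] = 3 × 5/2 = 15/2

E[X] = 15/2


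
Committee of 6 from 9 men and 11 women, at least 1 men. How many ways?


Count by #men:
  1M,5W: C(9,1)×C(11,5)=4158
  2M,4W: C(9,2)×C(11,4)=11880
  3M,3W: C(9,3)×C(11,3)=13860
  4M,2W: C(9,4)×C(11,2)=6930
  5M,1W: C(9,5)×C(11,1)=1386
  6M,0W: C(9,6)×C(11,0)=84
Total = 38298

38298


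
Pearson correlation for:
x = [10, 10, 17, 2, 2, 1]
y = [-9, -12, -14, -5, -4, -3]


n=6, Σx=42, Σy=-47, Σxy=-469, Σx²=498, Σy²=471
r = (6×(-469) - 42×(-47))/√((6×498 - 42²)(6×471 - (-47)²))
= -840/√(1224×617) = -840/√755208 ≈ -840/869.0270 ≈ -0.9666

r ≈ -0.9666


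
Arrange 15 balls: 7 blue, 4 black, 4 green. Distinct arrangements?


15!/(7!×4!×4!) = 450450

450450


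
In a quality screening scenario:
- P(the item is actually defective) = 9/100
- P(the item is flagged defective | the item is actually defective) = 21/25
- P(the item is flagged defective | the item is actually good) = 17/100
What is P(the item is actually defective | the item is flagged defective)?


Using Bayes' theorem:
P(A|B) = P(B|A)·P(A) / P(B)

P(the item is flagged defective) = 21/25 × 9/100 + 17/100 × 91/100
= 189/2500 + 1547/10000 = 2303/10000

P(the item is actually defective|the item is flagged defective) = (189/2500) / (2303/10000) = 108/329

P(the item is actually defective|the item is flagged defective) = 108/329 ≈ 32.83%


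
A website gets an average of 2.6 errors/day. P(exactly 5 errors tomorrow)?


Poisson(λ=2.6): P(X=5) = e^(-λ)×λ^k/k!
= e^(-2.6) × 2.6^5 / 5!
≈ 0.07427357821 × 118.81376 / 120 ≈ 0.073539

P(X=5) ≈ 0.073539 ≈ 7.35%


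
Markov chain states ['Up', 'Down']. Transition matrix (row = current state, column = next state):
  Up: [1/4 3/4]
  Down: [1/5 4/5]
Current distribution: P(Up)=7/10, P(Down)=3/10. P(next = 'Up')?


P(next=Up) = Σᵢ P(now=i)×P(i→Up)
= 7/10×1/4 + 3/10×1/5
= 7/40 + 3/50 = 47/200

P = 47/200 ≈ 0.2350


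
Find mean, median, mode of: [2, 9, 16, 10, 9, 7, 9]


Sorted: [2, 7, 9, 9, 9, 10, 16]
Mean = 62/7
Median = 9
Freq: {2: 1, 9: 3, 16: 1, 10: 1, 7: 1}
Mode: [9]

Mean=62/7, Median=9, Mode=9


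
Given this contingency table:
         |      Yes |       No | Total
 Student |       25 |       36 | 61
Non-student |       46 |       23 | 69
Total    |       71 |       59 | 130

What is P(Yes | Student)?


P(Yes | Student) = 25/(25+36) = 25/61

P(Yes|Student) = 25/61 ≈ 40.98%


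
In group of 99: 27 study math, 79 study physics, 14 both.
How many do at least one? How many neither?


|A∪B| = 27+79-14 = 92
Neither = 99-92 = 7

At least one: 92; Neither: 7


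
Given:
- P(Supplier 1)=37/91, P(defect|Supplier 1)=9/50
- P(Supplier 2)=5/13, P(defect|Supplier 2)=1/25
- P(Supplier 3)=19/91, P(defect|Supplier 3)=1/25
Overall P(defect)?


P(B) = Σ P(B|Aᵢ)×P(Aᵢ)
  9/50×37/91 = 333/4550
  1/25×5/13 = 1/65
  1/25×19/91 = 19/2275
Sum = 63/650

P(defect) = 63/650 ≈ 9.69%


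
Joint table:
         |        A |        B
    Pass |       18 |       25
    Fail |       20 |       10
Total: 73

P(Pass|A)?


P(Pass|A) = 18/(18+20) = 18/38 = 9/19

P = 9/19 ≈ 47.37%


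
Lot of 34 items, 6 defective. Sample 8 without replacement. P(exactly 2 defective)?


Hypergeometric: C(6,2)×C(28,6)/C(34,8)
= 15×376740/18156204 = 52325/168113

P(X=2) = 52325/168113 ≈ 31.12%


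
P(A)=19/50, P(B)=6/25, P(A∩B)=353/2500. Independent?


P(A)×P(B) = 57/625
P(A∩B) = 353/2500
Not equal → NOT independent

No, not independent


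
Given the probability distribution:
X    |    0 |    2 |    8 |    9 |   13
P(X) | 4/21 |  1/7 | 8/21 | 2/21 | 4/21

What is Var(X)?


E[X] = 20/3
E[X²] = 454/7
Var(X) = E[X²] - (E[X])² = 454/7 - 400/9 = 1286/63

Var(X) = 1286/63 ≈ 20.4127


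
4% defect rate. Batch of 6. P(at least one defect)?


P(all good) = (24/25)^6 = 191102976/244140625
P(≥1 defect) = 53037649/244140625

P = 53037649/244140625 ≈ 21.72%


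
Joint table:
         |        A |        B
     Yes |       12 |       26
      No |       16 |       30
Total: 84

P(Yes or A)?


P(Yes∨A) = P(Yes) + P(A) - P(Yes∧A)
= (38 + 28 - 12)/84 = 54/84 = 9/14

P = 9/14 ≈ 64.29%


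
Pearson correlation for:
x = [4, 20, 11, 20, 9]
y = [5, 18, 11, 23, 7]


n=5, Σx=64, Σy=64, Σxy=1024, Σx²=1018, Σy²=1048
r = (5×1024 - 64×64)/√((5×1018 - 64²)(5×1048 - 64²))
= 1024/√(994×1144) = 1024/√1137136 ≈ 1024/1066.3658 ≈ 0.9603

r ≈ 0.9603


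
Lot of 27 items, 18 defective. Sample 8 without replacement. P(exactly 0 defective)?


Hypergeometric: C(18,0)×C(9,8)/C(27,8)
= 1×9/2220075 = 1/246675

P(X=0) = 1/246675 ≈ 0.00%


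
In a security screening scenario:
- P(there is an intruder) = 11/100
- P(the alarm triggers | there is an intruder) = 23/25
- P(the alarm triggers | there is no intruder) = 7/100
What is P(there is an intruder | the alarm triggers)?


Using Bayes' theorem:
P(A|B) = P(B|A)·P(A) / P(B)

P(the alarm triggers) = 23/25 × 11/100 + 7/100 × 89/100
= 253/2500 + 623/10000 = 327/2000

P(there is an intruder|the alarm triggers) = (253/2500) / (327/2000) = 1012/1635

P(there is an intruder|the alarm triggers) = 1012/1635 ≈ 61.90%


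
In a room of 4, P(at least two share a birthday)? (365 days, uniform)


P(all different) = Π(365-i)/365 for i=0..3
= 0.983644
P(match) = 1 - 0.983644 = 0.016356

P ≈ 0.0164 ≈ 1.64%


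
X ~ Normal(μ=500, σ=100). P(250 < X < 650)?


z₁=(250-500)/100=-2.5, z₂=(650-500)/100=1.5
P = Φ(1.5) - Φ(-2.5) = 0.933193 - 0.006210 = 0.926983 ≈ 0.9270

P(250 < X < 650) ≈ 0.9270


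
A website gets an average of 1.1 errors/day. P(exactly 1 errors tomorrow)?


Poisson(λ=1.1): P(X=1) = e^(-λ)×λ^k/k!
= e^(-1.1) × 1.1^1 / 1!
≈ 0.3328710837 × 1.1 / 1 ≈ 0.366158

P(X=1) ≈ 0.366158 ≈ 36.62%


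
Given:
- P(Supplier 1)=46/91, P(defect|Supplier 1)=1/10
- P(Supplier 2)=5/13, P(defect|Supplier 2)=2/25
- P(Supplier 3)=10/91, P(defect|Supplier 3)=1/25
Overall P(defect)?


P(B) = Σ P(B|Aᵢ)×P(Aᵢ)
  1/10×46/91 = 23/455
  2/25×5/13 = 2/65
  1/25×10/91 = 2/455
Sum = 3/35

P(defect) = 3/35 ≈ 8.57%


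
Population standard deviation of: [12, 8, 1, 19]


Mean = 40/4 = 10
  (12-10)²=4
  (8-10)²=4
  (1-10)²=81
  (19-10)²=81
Σ(x-μ)² = 170
σ² = 170/4 = 85/2

σ = √(85/2) ≈ 6.5192


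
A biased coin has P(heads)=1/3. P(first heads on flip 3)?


Geometric: P(X=3) = (1-p)^(k-1)×p = (2/3)^2×1/3 = 4/27

P(X=3) = 4/27 ≈ 14.81%


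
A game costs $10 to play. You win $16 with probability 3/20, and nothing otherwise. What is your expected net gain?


E[gain] = (16-10)×3/20 + (-10)×17/20
= 9/10 - 17/2 = -38/5

Expected net gain = $-38/5 ≈ $-7.60


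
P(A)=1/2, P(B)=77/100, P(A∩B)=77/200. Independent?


P(A)×P(B) = 77/200
P(A∩B) = 77/200
Equal ✓ → Independent

Yes, independent


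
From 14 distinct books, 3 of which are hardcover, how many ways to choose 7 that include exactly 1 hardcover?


Choose 1 of the 3 hardcovers and 6 of the other 11 books:
C(3,1)×C(11,6) = 3×462 = 1386

1386


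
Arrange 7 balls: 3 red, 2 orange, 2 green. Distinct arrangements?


7!/(3!×2!×2!) = 210

210


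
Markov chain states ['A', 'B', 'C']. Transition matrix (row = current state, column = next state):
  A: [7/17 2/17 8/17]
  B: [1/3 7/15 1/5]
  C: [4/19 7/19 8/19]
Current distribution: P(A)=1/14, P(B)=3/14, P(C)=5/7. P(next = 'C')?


P(next=C) = Σᵢ P(now=i)×P(i→C)
= 1/14×8/17 + 3/14×1/5 + 5/7×8/19
= 4/119 + 3/70 + 40/133 = 8529/22610

P = 8529/22610 ≈ 0.3772


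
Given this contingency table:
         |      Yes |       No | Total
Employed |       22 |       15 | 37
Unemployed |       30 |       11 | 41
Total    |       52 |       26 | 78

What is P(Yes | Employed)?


P(Yes | Employed) = 22/(22+15) = 22/37

P(Yes|Employed) = 22/37 ≈ 59.46%


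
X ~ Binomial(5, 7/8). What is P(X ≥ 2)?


P(X ≥ 2) = Σ P(X=i) for i=2..5
P(X=2) = 245/16384
P(X=3) = 1715/16384
P(X=4) = 12005/32768
P(X=5) = 16807/32768
Sum = 8183/8192

P(X ≥ 2) = 8183/8192 ≈ 99.89%


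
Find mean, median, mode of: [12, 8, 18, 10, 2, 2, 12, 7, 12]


Sorted: [2, 2, 7, 8, 10, 12, 12, 12, 18]
Mean = 83/9
Median = 10
Freq: {12: 3, 8: 1, 18: 1, 10: 1, 2: 2, 7: 1}
Mode: [12]

Mean=83/9, Median=10, Mode=12


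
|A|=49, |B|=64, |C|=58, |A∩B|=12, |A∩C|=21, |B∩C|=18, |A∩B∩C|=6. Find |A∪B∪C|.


|A∪B∪C| = 49+64+58-12-21-18+6 = 126

|A∪B∪C| = 126


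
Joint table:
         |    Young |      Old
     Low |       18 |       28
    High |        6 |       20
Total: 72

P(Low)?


P(Low) = (18+28)/72 = 46/72 = 23/36

P(Low) = 23/36 ≈ 63.89%


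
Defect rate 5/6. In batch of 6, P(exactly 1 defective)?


Binomial: P(X=1) = C(6,1)×p^1×(1-p)^5
= 6 × 5/6 × 1/7776 = 5/7776

P(X=1) = 5/7776 ≈ 0.06%


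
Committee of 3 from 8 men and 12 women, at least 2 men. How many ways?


Count by #men:
  2M,1W: C(8,2)×C(12,1)=336
  3M,0W: C(8,3)×C(12,0)=56
Total = 392

392


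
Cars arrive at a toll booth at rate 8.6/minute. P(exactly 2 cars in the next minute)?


Poisson(λ=8.6): P(X=2) = e^(-λ)×λ^k/k!
= e^(-8.6) × 8.6^2 / 2!
≈ 0.0001841057937 × 73.96 / 2 ≈ 0.006808

P(X=2) ≈ 0.006808 ≈ 0.68%


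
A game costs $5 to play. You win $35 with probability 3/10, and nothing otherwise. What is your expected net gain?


E[gain] = (35-5)×3/10 + (-5)×7/10
= 9 - 7/2 = 11/2

Expected net gain = $11/2 ≈ $5.50


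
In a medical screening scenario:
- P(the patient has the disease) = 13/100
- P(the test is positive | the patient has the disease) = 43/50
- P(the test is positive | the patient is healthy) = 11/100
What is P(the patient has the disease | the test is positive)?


Using Bayes' theorem:
P(A|B) = P(B|A)·P(A) / P(B)

P(the test is positive) = 43/50 × 13/100 + 11/100 × 87/100
= 559/5000 + 957/10000 = 83/400

P(the patient has the disease|the test is positive) = (559/5000) / (83/400) = 1118/2075

P(the patient has the disease|the test is positive) = 1118/2075 ≈ 53.88%


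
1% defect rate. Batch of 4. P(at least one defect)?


P(all good) = (99/100)^4 = 96059601/100000000
P(≥1 defect) = 3940399/100000000

P = 3940399/100000000 ≈ 3.94%


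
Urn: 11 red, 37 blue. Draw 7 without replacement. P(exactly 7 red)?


Hypergeometric: C(11,7)×C(37,0)/C(48,7)
= 330×1/73629072 = 5/1115592

P(X=7) = 5/1115592 ≈ 0.00%


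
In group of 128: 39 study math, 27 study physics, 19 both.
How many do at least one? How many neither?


|A∪B| = 39+27-19 = 47
Neither = 128-47 = 81

At least one: 47; Neither: 81


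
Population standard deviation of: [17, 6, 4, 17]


Mean = 44/4 = 11
  (17-11)²=36
  (6-11)²=25
  (4-11)²=49
  (17-11)²=36
Σ(x-μ)² = 146
σ² = 146/4 = 73/2

σ = √(73/2) ≈ 6.0415


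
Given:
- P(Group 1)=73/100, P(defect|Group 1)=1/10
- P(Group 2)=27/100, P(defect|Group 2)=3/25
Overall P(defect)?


P(B) = Σ P(B|Aᵢ)×P(Aᵢ)
  1/10×73/100 = 73/1000
  3/25×27/100 = 81/2500
Sum = 527/5000

P(defect) = 527/5000 ≈ 10.54%


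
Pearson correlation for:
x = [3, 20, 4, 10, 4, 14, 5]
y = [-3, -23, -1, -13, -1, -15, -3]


n=7, Σx=60, Σy=-59, Σxy=-832, Σx²=762, Σy²=943
r = (7×(-832) - 60×(-59))/√((7×762 - 60²)(7×943 - (-59)²))
= -2284/√(1734×3120) = -2284/√5410080 ≈ -2284/2325.9579 ≈ -0.9820

r ≈ -0.9820


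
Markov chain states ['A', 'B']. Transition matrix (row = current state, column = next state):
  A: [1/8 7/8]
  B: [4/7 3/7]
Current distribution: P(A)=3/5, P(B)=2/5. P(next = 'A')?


P(next=A) = Σᵢ P(now=i)×P(i→A)
= 3/5×1/8 + 2/5×4/7
= 3/40 + 8/35 = 17/56

P = 17/56 ≈ 0.3036


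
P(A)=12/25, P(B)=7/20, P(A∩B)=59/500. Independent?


P(A)×P(B) = 21/125
P(A∩B) = 59/500
Not equal → NOT independent

No, not independent


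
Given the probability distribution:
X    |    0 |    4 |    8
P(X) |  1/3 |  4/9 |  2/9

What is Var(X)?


E[X] = 32/9
E[X²] = 64/3
Var(X) = E[X²] - (E[X])² = 64/3 - 1024/81 = 704/81

Var(X) = 704/81 ≈ 8.6914


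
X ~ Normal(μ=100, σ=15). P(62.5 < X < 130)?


z₁=(62.5-100)/15=-2.5, z₂=(130-100)/15=2.0
P = Φ(2.0) - Φ(-2.5) = 0.977250 - 0.006210 = 0.971040 ≈ 0.9710

P(62.5 < X < 130) ≈ 0.9710


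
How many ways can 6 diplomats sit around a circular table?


Circular arrangements of 6 distinct objects: fix one position to break rotational symmetry.
(n-1)! = 5! = 120

120


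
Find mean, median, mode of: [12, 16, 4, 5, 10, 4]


Sorted: [4, 4, 5, 10, 12, 16]
Mean = 51/6 = 17/2
Median = 15/2
Freq: {12: 1, 16: 1, 4: 2, 5: 1, 10: 1}
Mode: [4]

Mean=17/2, Median=15/2, Mode=4


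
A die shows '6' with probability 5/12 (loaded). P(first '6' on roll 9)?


Geometric: P(X=9) = (1-p)^(k-1)×p = (7/12)^8×5/12 = 28824005/5159780352

P(X=9) = 28824005/5159780352 ≈ 0.56%


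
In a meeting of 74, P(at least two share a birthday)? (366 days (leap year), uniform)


P(all different) = Π(366-i)/366 for i=0..73
= 0.000360
P(match) = 1 - 0.000360 = 0.999640

P ≈ 0.9996 ≈ 99.96%


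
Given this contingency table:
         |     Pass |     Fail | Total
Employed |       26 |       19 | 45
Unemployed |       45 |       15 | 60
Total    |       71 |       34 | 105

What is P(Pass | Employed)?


P(Pass | Employed) = 26/(26+19) = 26/45

P(Pass|Employed) = 26/45 ≈ 57.78%


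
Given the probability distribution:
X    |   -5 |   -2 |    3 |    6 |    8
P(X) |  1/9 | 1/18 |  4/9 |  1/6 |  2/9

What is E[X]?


E[X] = Σ x·P(X=x)
= (-5)×(1/9) + (-2)×(1/18) + (3)×(4/9) + (6)×(1/6) + (8)×(2/9)
= 31/9

E[X] = 31/9


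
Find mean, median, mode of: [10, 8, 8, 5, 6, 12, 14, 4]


Sorted: [4, 5, 6, 8, 8, 10, 12, 14]
Mean = 67/8
Median = 8
Freq: {10: 1, 8: 2, 5: 1, 6: 1, 12: 1, 14: 1, 4: 1}
Mode: [8]

Mean=67/8, Median=8, Mode=8


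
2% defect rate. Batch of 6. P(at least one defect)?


P(all good) = (49/50)^6 = 13841287201/15625000000
P(≥1 defect) = 1783712799/15625000000

P = 1783712799/15625000000 ≈ 11.42%


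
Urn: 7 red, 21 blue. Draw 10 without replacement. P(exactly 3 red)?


Hypergeometric: C(7,3)×C(21,7)/C(28,10)
= 35×116280/13123110 = 1020/3289

P(X=3) = 1020/3289 ≈ 31.01%


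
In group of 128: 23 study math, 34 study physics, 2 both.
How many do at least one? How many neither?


|A∪B| = 23+34-2 = 55
Neither = 128-55 = 73

At least one: 55; Neither: 73


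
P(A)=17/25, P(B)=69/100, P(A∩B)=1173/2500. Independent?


P(A)×P(B) = 1173/2500
P(A∩B) = 1173/2500
Equal ✓ → Independent

Yes, independent


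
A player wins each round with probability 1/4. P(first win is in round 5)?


Geometric: P(X=5) = (1-p)^(k-1)×p = (3/4)^4×1/4 = 81/1024

P(X=5) = 81/1024 ≈ 7.91%


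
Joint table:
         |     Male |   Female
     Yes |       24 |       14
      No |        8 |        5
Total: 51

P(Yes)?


P(Yes) = (24+14)/51 = 38/51

P(Yes) = 38/51 ≈ 74.51%


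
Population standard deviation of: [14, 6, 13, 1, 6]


Mean = 40/5 = 8
  (14-8)²=36
  (6-8)²=4
  (13-8)²=25
  (1-8)²=49
  (6-8)²=4
Σ(x-μ)² = 118
σ² = 118/5

σ = √(118/5) ≈ 4.8580


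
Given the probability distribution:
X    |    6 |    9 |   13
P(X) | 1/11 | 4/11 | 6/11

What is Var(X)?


E[X] = 120/11
E[X²] = 1374/11
Var(X) = E[X²] - (E[X])² = 1374/11 - 14400/121 = 714/121

Var(X) = 714/121 ≈ 5.9008


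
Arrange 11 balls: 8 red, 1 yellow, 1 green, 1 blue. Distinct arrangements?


11!/(8!×1!×1!×1!) = 990

990


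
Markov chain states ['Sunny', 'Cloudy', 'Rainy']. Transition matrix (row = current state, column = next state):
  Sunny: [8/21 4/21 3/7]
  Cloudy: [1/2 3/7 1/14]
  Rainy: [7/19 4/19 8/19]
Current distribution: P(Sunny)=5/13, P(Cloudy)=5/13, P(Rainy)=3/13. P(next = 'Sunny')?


P(next=Sunny) = Σᵢ P(now=i)×P(i→Sunny)
= 5/13×8/21 + 5/13×1/2 + 3/13×7/19
= 40/273 + 5/26 + 21/247 = 4397/10374

P = 4397/10374 ≈ 0.4238


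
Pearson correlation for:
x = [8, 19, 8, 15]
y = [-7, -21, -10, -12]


n=4, Σx=50, Σy=-50, Σxy=-715, Σx²=714, Σy²=734
r = (4×(-715) - 50×(-50))/√((4×714 - 50²)(4×734 - (-50)²))
= -360/√(356×436) = -360/√155216 ≈ -360/393.9746 ≈ -0.9138

r ≈ -0.9138


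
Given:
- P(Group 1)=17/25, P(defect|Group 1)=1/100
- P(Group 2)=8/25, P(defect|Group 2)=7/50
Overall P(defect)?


P(B) = Σ P(B|Aᵢ)×P(Aᵢ)
  1/100×17/25 = 17/2500
  7/50×8/25 = 28/625
Sum = 129/2500

P(defect) = 129/2500 ≈ 5.16%


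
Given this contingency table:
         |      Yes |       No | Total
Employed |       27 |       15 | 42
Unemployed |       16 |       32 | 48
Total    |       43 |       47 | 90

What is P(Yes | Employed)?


P(Yes | Employed) = 27/(27+15) = 27/42 = 9/14

P(Yes|Employed) = 9/14 ≈ 64.29%


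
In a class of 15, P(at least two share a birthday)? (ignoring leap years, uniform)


P(all different) = Π(365-i)/365 for i=0..14
= 0.747099
P(match) = 1 - 0.747099 = 0.252901

P ≈ 0.2529 ≈ 25.29%


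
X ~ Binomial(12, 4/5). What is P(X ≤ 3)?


P(X ≤ 3) = Σ P(X=i) for i=0..3
P(X=0) = 1/244140625
P(X=1) = 48/244140625
P(X=2) = 1056/244140625
P(X=3) = 2816/48828125
Sum = 3037/48828125

P(X ≤ 3) = 3037/48828125 ≈ 0.01%


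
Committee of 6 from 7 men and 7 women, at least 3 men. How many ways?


Count by #men:
  3M,3W: C(7,3)×C(7,3)=1225
  4M,2W: C(7,4)×C(7,2)=735
  5M,1W: C(7,5)×C(7,1)=147
  6M,0W: C(7,6)×C(7,0)=7
Total = 2114

2114


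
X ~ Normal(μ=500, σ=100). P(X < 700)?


z = (700-500)/100 = 2.0
P(Z < 2.0) = 0.9772

P(X < 700) ≈ 0.9772


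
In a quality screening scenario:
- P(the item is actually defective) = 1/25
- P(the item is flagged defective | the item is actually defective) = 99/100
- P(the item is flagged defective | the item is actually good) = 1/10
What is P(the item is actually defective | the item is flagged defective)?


Using Bayes' theorem:
P(A|B) = P(B|A)·P(A) / P(B)

P(the item is flagged defective) = 99/100 × 1/25 + 1/10 × 24/25
= 99/2500 + 12/125 = 339/2500

P(the item is actually defective|the item is flagged defective) = (99/2500) / (339/2500) = 33/113

P(the item is actually defective|the item is flagged defective) = 33/113 ≈ 29.20%


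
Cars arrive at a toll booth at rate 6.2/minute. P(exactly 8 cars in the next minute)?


Poisson(λ=6.2): P(X=8) = e^(-λ)×λ^k/k!
= e^(-6.2) × 6.2^8 / 8!
≈ 0.002029430636 × 2183401.05585 / 40320 ≈ 0.109897

P(X=8) ≈ 0.109897 ≈ 10.99%


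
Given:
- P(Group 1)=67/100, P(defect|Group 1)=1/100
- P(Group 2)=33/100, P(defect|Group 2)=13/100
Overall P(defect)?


P(B) = Σ P(B|Aᵢ)×P(Aᵢ)
  1/100×67/100 = 67/10000
  13/100×33/100 = 429/10000
Sum = 31/625

P(defect) = 31/625 ≈ 4.96%


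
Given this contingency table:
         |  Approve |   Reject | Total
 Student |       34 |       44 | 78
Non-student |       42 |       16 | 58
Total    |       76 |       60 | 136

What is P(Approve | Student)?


P(Approve | Student) = 34/(34+44) = 34/78 = 17/39

P(Approve|Student) = 17/39 ≈ 43.59%


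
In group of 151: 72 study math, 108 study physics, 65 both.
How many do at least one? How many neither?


|A∪B| = 72+108-65 = 115
Neither = 151-115 = 36

At least one: 115; Neither: 36


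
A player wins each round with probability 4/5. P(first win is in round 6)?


Geometric: P(X=6) = (1-p)^(k-1)×p = (1/5)^5×4/5 = 4/15625

P(X=6) = 4/15625 ≈ 0.03%


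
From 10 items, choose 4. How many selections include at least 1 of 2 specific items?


Complement: C(10,4) - C(8,4) = 210 - 70 = 140

140


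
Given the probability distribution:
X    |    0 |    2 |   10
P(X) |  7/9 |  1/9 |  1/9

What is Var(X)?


E[X] = 4/3
E[X²] = 104/9
Var(X) = E[X²] - (E[X])² = 104/9 - 16/9 = 88/9

Var(X) = 88/9 ≈ 9.7778


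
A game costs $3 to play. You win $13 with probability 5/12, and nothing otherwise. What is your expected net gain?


E[gain] = (13-3)×5/12 + (-3)×7/12
= 25/6 - 7/4 = 29/12

Expected net gain = $29/12 ≈ $2.42


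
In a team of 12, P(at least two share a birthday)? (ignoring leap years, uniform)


P(all different) = Π(365-i)/365 for i=0..11
= 0.832975
P(match) = 1 - 0.832975 = 0.167025

P ≈ 0.1670 ≈ 16.70%


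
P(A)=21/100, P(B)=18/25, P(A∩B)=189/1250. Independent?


P(A)×P(B) = 189/1250
P(A∩B) = 189/1250
Equal ✓ → Independent

Yes, independent


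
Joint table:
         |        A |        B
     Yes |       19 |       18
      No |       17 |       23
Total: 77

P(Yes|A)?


P(Yes|A) = 19/(19+17) = 19/36

P = 19/36 ≈ 52.78%


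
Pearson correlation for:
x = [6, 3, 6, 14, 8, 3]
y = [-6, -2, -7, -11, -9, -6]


n=6, Σx=40, Σy=-41, Σxy=-328, Σx²=350, Σy²=327
r = (6×(-328) - 40×(-41))/√((6×350 - 40²)(6×327 - (-41)²))
= -328/√(500×281) = -328/√140500 ≈ -328/374.8333 ≈ -0.8751

r ≈ -0.8751


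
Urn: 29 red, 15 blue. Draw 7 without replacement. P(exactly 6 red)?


Hypergeometric: C(29,6)×C(15,1)/C(44,7)
= 475020×15/38320568 = 137025/736934

P(X=6) = 137025/736934 ≈ 18.59%


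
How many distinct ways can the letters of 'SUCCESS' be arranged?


Letters: 7, freq: {'S': 3, 'U': 1, 'C': 2, 'E': 1}
7!/(3!×1!×2!×1!) = 5040/12 = 420

420


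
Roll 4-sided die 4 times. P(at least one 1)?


P(no 1)^4 = (3/4)^4 = 81/256
P(≥1) = 1 - 81/256 = 175/256

P = 175/256 ≈ 68.36%


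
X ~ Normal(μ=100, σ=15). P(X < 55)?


z = (55-100)/15 = -3.0
P(Z < -3.0) = 0.0013

P(X < 55) ≈ 0.0013


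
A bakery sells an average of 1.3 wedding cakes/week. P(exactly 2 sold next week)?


Poisson(λ=1.3): P(X=2) = e^(-λ)×λ^k/k!
= e^(-1.3) × 1.3^2 / 2!
≈ 0.272531793 × 1.69 / 2 ≈ 0.230289

P(X=2) ≈ 0.230289 ≈ 23.03%


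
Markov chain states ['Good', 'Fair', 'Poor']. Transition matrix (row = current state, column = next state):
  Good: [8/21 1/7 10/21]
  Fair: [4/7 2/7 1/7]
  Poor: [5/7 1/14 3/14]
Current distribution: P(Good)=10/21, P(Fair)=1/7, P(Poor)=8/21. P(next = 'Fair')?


P(next=Fair) = Σᵢ P(now=i)×P(i→Fair)
= 10/21×1/7 + 1/7×2/7 + 8/21×1/14
= 10/147 + 2/49 + 4/147 = 20/147

P = 20/147 ≈ 0.1361


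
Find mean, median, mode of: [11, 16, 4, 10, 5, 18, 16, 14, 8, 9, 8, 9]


Sorted: [4, 5, 8, 8, 9, 9, 10, 11, 14, 16, 16, 18]
Mean = 128/12 = 32/3
Median = 19/2
Freq: {11: 1, 16: 2, 4: 1, 10: 1, 5: 1, 18: 1, 14: 1, 8: 2, 9: 2}
Mode: [8, 9, 16]

Mean=32/3, Median=19/2, Mode=[8, 9, 16]


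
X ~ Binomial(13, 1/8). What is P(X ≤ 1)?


P(X ≤ 1) = Σ P(X=i) for i=0..1
P(X=0) = 96889010407/549755813888
P(X=1) = 179936733613/549755813888
Sum = 69206436005/137438953472

P(X ≤ 1) = 69206436005/137438953472 ≈ 50.35%


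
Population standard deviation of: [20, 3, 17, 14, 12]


Mean = 66/5
  (20-66/5)²=1156/25
  (3-66/5)²=2601/25
  (17-66/5)²=361/25
  (14-66/5)²=16/25
  (12-66/5)²=36/25
Σ(x-μ)² = 834/5
σ² = (834/5)/5 = 834/25

σ = √(834/25) ≈ 5.7758


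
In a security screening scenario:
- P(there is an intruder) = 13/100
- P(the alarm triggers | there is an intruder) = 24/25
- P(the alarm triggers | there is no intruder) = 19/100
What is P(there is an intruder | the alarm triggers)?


Using Bayes' theorem:
P(A|B) = P(B|A)·P(A) / P(B)

P(the alarm triggers) = 24/25 × 13/100 + 19/100 × 87/100
= 78/625 + 1653/10000 = 2901/10000

P(there is an intruder|the alarm triggers) = (78/625) / (2901/10000) = 416/967

P(there is an intruder|the alarm triggers) = 416/967 ≈ 43.02%


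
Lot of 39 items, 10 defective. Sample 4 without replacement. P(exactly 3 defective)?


Hypergeometric: C(10,3)×C(29,1)/C(39,4)
= 120×29/82251 = 1160/27417

P(X=3) = 1160/27417 ≈ 4.23%


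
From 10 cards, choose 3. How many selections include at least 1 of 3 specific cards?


Complement: C(10,3) - C(7,3) = 120 - 35 = 85

85


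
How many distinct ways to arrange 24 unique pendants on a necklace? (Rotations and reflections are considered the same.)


Free circular arrangements: rotations and reflections both identified.
(n-1)!/2 = 23!/2 = 25852016738884976640000/2 = 12926008369442488320000

12926008369442488320000


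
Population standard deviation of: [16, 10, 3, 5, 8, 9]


Mean = 51/6 = 17/2
  (16-17/2)²=225/4
  (10-17/2)²=9/4
  (3-17/2)²=121/4
  (5-17/2)²=49/4
  (8-17/2)²=1/4
  (9-17/2)²=1/4
Σ(x-μ)² = 203/2
σ² = (203/2)/6 = 203/12

σ = √(203/12) ≈ 4.1130


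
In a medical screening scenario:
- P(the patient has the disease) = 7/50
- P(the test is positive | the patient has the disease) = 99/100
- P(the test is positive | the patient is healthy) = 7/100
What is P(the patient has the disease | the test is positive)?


Using Bayes' theorem:
P(A|B) = P(B|A)·P(A) / P(B)

P(the test is positive) = 99/100 × 7/50 + 7/100 × 43/50
= 693/5000 + 301/5000 = 497/2500

P(the patient has the disease|the test is positive) = (693/5000) / (497/2500) = 99/142

P(the patient has the disease|the test is positive) = 99/142 ≈ 69.72%


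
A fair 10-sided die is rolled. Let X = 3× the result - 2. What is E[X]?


E[die] = (1+10)/2 = 11/2
E[X] = 3×11/2 - 2 = 29/2

E[X] = 29/2


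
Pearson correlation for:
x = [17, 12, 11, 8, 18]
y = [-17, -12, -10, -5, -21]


n=5, Σx=66, Σy=-65, Σxy=-961, Σx²=942, Σy²=999
r = (5×(-961) - 66×(-65))/√((5×942 - 66²)(5×999 - (-65)²))
= -515/√(354×770) = -515/√272580 ≈ -515/522.0919 ≈ -0.9864

r ≈ -0.9864


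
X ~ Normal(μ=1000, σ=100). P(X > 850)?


z = (850-1000)/100 = -1.5
P(X > 850) = 1 - P(Z ≤ -1.5) = 1 - 0.0668 = 0.9332

P(X > 850) ≈ 0.9332


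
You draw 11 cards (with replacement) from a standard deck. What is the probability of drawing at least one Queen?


P(not a Queen) = 48/52 = 12/13
P(none in 11 draws) = (12/13)^11 = 743008370688/1792160394037
P(≥1 Queen) = 1 - 743008370688/1792160394037 = 1049152023349/1792160394037

P = 1049152023349/1792160394037 ≈ 58.54%


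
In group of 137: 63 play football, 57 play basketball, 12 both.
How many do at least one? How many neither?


|A∪B| = 63+57-12 = 108
Neither = 137-108 = 29

At least one: 108; Neither: 29


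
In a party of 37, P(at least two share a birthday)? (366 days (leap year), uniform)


P(all different) = Π(366-i)/366 for i=0..36
= 0.152077
P(match) = 1 - 0.152077 = 0.847923

P ≈ 0.8479 ≈ 84.79%


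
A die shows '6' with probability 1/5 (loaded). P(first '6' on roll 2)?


Geometric: P(X=2) = (1-p)^(k-1)×p = (4/5)^1×1/5 = 4/25

P(X=2) = 4/25 ≈ 16.00%


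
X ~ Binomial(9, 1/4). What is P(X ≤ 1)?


P(X ≤ 1) = Σ P(X=i) for i=0..1
P(X=0) = 19683/262144
P(X=1) = 59049/262144
Sum = 19683/65536

P(X ≤ 1) = 19683/65536 ≈ 30.03%


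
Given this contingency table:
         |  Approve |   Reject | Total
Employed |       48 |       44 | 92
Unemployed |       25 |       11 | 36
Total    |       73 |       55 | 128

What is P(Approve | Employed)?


P(Approve | Employed) = 48/(48+44) = 48/92 = 12/23

P(Approve|Employed) = 12/23 ≈ 52.17%


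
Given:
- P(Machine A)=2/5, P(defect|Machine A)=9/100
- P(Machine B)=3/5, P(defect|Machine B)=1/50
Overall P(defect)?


P(B) = Σ P(B|Aᵢ)×P(Aᵢ)
  9/100×2/5 = 9/250
  1/50×3/5 = 3/250
Sum = 6/125

P(defect) = 6/125 ≈ 4.80%


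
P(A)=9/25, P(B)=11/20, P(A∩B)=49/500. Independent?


P(A)×P(B) = 99/500
P(A∩B) = 49/500
Not equal → NOT independent

No, not independent


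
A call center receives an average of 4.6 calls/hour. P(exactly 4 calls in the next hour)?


Poisson(λ=4.6): P(X=4) = e^(-λ)×λ^k/k!
= e^(-4.6) × 4.6^4 / 4!
≈ 0.01005183574 × 447.7456 / 24 ≈ 0.187528

P(X=4) ≈ 0.187528 ≈ 18.75%


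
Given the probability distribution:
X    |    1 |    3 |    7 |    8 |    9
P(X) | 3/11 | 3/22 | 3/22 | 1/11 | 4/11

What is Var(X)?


E[X] = 62/11
E[X²] = 478/11
Var(X) = E[X²] - (E[X])² = 478/11 - 3844/121 = 1414/121

Var(X) = 1414/121 ≈ 11.6860


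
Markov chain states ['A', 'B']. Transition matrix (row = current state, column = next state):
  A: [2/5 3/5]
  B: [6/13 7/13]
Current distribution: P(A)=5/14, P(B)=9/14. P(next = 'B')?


P(next=B) = Σᵢ P(now=i)×P(i→B)
= 5/14×3/5 + 9/14×7/13
= 3/14 + 9/26 = 51/91

P = 51/91 ≈ 0.5604


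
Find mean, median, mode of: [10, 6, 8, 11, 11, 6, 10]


Sorted: [6, 6, 8, 10, 10, 11, 11]
Mean = 62/7
Median = 10
Freq: {10: 2, 6: 2, 8: 1, 11: 2}
Mode: [6, 10, 11]

Mean=62/7, Median=10, Mode=[6, 10, 11]


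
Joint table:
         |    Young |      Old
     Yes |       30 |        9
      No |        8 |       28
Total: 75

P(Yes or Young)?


P(Yes∨Young) = P(Yes) + P(Young) - P(Yes∧Young)
= (39 + 38 - 30)/75 = 47/75

P = 47/75 ≈ 62.67%


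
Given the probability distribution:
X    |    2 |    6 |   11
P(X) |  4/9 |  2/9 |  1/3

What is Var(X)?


E[X] = 53/9
E[X²] = 451/9
Var(X) = E[X²] - (E[X])² = 451/9 - 2809/81 = 1250/81

Var(X) = 1250/81 ≈ 15.4321


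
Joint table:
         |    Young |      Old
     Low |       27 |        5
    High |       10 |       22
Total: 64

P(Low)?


P(Low) = (27+5)/64 = 32/64 = 1/2

P(Low) = 1/2 ≈ 50.00%


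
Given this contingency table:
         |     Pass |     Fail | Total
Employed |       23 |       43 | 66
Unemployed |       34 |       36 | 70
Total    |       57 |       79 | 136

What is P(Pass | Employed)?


P(Pass | Employed) = 23/(23+43) = 23/66

P(Pass|Employed) = 23/66 ≈ 34.85%


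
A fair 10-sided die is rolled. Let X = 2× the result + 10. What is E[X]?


E[die] = (1+10)/2 = 11/2
E[X] = 2×11/2 + 10 = 21

E[X] = 21


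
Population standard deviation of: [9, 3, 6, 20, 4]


Mean = 42/5
  (9-42/5)²=9/25
  (3-42/5)²=729/25
  (6-42/5)²=144/25
  (20-42/5)²=3364/25
  (4-42/5)²=484/25
Σ(x-μ)² = 946/5
σ² = (946/5)/5 = 946/25

σ = √(946/25) ≈ 6.1514


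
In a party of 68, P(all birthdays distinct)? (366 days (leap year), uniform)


P(all different) = Π(366-i)/366 for i=0..67
= (366/366)×(365/366)×...×(299/366)
= 0.001299

P ≈ 0.0013 ≈ 0.13%


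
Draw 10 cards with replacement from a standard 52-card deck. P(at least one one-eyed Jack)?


P(not a one-eyed Jack) = 50/52 = 25/26
P(none in 10 draws) = (25/26)^10 = 95367431640625/141167095653376
P(≥1 one-eyed Jack) = 1 - 95367431640625/141167095653376 = 45799664012751/141167095653376

P = 45799664012751/141167095653376 ≈ 32.44%


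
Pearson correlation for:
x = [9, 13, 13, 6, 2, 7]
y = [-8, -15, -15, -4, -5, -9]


n=6, Σx=50, Σy=-56, Σxy=-559, Σx²=508, Σy²=636
r = (6×(-559) - 50×(-56))/√((6×508 - 50²)(6×636 - (-56)²))
= -554/√(548×680) = -554/√372640 ≈ -554/610.4425 ≈ -0.9075

r ≈ -0.9075
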